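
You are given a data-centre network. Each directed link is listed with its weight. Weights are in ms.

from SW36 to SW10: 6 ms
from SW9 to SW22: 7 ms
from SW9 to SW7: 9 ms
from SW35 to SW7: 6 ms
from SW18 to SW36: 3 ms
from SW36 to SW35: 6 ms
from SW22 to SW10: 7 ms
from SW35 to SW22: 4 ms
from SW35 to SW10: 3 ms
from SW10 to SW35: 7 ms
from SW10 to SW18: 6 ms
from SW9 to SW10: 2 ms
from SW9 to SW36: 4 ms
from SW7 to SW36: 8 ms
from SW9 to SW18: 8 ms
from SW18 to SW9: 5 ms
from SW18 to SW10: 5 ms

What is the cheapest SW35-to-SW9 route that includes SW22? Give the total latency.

Best SW35 to SW22: SW35–SW22 costing 4
Best SW22 to SW9: SW22–SW10–SW18–SW9 costing 18
Total via SW22: 4 + 18 = 22 ms.

22 ms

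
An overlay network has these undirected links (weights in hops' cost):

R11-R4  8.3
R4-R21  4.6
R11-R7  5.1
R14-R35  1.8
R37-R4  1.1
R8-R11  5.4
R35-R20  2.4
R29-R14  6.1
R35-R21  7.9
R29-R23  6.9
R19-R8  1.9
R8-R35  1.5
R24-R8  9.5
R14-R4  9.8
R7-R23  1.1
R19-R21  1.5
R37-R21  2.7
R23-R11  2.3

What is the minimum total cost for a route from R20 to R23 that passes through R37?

Shortest R20→R37: R20–R35–R8–R19–R21–R37 = 10
Best R37 to R23: R37–R4–R11–R23 costing 11.7
Total via R37: 10 + 11.7 = 21.7 hops' cost.

21.7 hops' cost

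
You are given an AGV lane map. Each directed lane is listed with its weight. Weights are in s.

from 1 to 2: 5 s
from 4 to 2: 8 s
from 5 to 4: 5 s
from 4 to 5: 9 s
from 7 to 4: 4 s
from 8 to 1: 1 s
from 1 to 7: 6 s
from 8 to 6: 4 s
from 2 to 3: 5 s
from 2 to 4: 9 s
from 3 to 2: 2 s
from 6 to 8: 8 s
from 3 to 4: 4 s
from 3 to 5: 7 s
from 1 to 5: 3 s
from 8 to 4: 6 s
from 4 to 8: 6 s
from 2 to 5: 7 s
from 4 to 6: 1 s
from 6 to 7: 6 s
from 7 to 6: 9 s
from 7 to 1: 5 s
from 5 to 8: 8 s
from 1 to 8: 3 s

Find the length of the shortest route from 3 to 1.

Settle nodes by increasing distance from 3:
3: 0
2: 2  (via 3)
4: 4  (via 3)
6: 5  (via 4)
5: 7  (via 3)
8: 10  (via 4)
1: 11  (via 8)
Shortest route: 3 → 4 → 8 → 1 = 11 s.

11 s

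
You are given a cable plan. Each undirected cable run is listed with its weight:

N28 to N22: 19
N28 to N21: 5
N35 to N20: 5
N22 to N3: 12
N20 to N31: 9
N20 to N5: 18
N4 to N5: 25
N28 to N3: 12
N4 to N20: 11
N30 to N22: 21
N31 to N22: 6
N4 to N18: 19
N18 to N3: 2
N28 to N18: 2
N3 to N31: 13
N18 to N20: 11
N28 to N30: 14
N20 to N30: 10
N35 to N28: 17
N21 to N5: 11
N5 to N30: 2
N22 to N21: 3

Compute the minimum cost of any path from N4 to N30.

21

Running Dijkstra from N4:
N4: 0
N20: 11  (via N4)
N35: 16  (via N20)
N18: 19  (via N4)
N31: 20  (via N20)
N30: 21  (via N20)
Shortest route: N4–N20–N30 = 21.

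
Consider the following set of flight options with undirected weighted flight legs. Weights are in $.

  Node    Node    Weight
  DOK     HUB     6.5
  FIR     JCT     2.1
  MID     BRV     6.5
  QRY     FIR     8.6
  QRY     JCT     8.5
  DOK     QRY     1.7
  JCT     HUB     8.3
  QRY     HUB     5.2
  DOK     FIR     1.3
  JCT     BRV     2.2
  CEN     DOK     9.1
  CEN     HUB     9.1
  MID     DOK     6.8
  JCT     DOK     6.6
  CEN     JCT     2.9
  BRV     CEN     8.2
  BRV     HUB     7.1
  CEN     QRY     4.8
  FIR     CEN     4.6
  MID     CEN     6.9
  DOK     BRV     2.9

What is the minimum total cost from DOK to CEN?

Enumerating some paths:
DOK - BRV - JCT - CEN: 2.9+2.2+2.9 = 8
DOK - FIR - JCT - CEN: 1.3+2.1+2.9 = 6.3
DOK - FIR - CEN: 1.3+4.6 = 5.9
DOK - QRY - CEN: 1.7+4.8 = 6.5
The minimum is $5.9 via DOK - FIR - CEN.

$5.9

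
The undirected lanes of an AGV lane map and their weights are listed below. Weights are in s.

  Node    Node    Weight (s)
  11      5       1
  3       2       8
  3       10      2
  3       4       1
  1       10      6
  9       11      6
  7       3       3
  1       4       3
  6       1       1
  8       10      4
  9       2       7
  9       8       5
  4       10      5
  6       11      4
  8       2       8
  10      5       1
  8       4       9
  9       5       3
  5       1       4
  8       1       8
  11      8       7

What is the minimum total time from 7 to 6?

8 s

Candidate routes:
7 → 3 → 10 → 5 → 11 → 6: 3+2+1+1+4 = 11
7 → 3 → 10 → 5 → 1 → 6: 3+2+1+4+1 = 11
7 → 3 → 4 → 1 → 6: 3+1+3+1 = 8
7 → 3 → 10 → 1 → 6: 3+2+6+1 = 12
The minimum is 8 s via 7 → 3 → 4 → 1 → 6.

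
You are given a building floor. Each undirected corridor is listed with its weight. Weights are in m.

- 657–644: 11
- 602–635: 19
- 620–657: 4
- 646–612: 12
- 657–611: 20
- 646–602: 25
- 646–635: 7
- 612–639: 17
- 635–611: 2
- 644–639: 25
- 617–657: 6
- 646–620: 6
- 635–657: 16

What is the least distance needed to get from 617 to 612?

28 m

Running Dijkstra from 617:
617: 0
657: 6  (via 617)
620: 10  (via 657)
646: 16  (via 620)
644: 17  (via 657)
635: 22  (via 657)
611: 24  (via 635)
612: 28  (via 646)
Shortest route: 617 → 657 → 620 → 646 → 612 = 28 m.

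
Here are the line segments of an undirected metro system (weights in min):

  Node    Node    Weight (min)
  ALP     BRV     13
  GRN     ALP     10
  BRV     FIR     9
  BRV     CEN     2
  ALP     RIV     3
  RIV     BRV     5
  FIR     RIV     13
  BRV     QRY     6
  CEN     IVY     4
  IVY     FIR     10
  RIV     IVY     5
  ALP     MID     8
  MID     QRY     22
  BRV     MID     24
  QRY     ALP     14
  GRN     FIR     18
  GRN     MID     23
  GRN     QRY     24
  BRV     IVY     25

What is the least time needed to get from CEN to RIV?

7 min

Enumerating some paths:
CEN - BRV - RIV: 2+5 = 7
CEN - IVY - RIV: 4+5 = 9
The minimum is 7 min via CEN - BRV - RIV.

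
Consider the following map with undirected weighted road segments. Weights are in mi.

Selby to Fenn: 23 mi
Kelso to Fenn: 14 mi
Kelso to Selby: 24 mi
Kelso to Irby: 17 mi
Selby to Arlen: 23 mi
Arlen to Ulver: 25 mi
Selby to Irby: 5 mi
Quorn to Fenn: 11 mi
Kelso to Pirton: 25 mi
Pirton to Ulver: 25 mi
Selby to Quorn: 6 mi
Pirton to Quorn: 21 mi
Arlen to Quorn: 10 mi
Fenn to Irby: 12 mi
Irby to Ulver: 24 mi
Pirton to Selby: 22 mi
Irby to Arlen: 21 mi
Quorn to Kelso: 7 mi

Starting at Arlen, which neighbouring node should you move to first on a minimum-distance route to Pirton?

Compare a few routes:
Arlen → Quorn → Pirton: 10+21 = 31
Arlen → Quorn → Kelso → Pirton: 10+7+25 = 42
Arlen → Quorn → Selby → Pirton: 10+6+22 = 38
The minimum is 31 mi via Arlen → Quorn → Pirton.
So from Arlen the first move is to Quorn.

Quorn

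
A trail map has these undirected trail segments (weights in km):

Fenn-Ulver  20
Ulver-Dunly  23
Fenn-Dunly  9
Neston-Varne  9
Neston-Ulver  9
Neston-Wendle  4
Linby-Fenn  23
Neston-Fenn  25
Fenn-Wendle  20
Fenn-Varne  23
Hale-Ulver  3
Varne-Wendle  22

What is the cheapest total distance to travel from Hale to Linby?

Candidate routes:
Hale → Ulver → Fenn → Linby: 3+20+23 = 46
Hale → Ulver → Neston → Fenn → Linby: 3+9+25+23 = 60
Hale → Ulver → Neston → Wendle → Fenn → Linby: 3+9+4+20+23 = 59
Hale → Ulver → Dunly → Fenn → Linby: 3+23+9+23 = 58
Cheapest is Hale → Ulver → Fenn → Linby at 46 km.

46 km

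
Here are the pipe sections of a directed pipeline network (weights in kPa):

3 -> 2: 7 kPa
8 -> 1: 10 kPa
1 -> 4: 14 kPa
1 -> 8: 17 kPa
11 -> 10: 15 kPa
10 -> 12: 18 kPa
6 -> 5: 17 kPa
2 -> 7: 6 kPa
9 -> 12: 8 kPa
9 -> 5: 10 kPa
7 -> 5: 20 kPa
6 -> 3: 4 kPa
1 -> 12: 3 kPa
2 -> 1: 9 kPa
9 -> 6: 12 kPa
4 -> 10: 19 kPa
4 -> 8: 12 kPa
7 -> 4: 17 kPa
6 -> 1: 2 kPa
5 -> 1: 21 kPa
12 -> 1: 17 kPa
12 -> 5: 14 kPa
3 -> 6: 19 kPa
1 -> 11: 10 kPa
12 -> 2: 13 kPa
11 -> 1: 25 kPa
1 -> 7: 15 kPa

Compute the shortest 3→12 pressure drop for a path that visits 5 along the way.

Shortest 3→5: 3–2–7–5 = 33
Best 5 to 12: 5–1–12 costing 24
Total via 5: 33 + 24 = 57 kPa.

57 kPa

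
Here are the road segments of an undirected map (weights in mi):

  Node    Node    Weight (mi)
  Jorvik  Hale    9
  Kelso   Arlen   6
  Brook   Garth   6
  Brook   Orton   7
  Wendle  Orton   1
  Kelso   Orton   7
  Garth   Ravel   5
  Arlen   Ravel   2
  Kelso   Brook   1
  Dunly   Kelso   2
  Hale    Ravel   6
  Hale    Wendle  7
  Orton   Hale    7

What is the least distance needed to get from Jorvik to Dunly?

25 mi

Shortest distances from Jorvik:
Jorvik: 0
Hale: 9  (via Jorvik)
Ravel: 15  (via Hale)
Orton: 16  (via Hale)
Wendle: 16  (via Hale)
Arlen: 17  (via Ravel)
Garth: 20  (via Ravel)
Brook: 23  (via Orton)
Kelso: 23  (via Orton)
Dunly: 25  (via Kelso)
Shortest route: Jorvik → Hale → Orton → Kelso → Dunly = 25 mi.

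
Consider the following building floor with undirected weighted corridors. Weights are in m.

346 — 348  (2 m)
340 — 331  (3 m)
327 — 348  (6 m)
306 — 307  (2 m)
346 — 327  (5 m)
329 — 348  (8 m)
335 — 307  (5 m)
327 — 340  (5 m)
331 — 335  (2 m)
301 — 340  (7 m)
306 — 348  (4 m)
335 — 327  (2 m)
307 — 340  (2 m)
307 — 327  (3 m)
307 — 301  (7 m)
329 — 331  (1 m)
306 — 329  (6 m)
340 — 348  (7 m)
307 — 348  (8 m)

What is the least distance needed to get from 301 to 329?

Enumerating some paths:
301 - 340 - 331 - 329: 7+3+1 = 11
301 - 307 - 306 - 329: 7+2+6 = 15
301 - 307 - 340 - 331 - 329: 7+2+3+1 = 13
Cheapest is 301 - 340 - 331 - 329 at 11 m.

11 m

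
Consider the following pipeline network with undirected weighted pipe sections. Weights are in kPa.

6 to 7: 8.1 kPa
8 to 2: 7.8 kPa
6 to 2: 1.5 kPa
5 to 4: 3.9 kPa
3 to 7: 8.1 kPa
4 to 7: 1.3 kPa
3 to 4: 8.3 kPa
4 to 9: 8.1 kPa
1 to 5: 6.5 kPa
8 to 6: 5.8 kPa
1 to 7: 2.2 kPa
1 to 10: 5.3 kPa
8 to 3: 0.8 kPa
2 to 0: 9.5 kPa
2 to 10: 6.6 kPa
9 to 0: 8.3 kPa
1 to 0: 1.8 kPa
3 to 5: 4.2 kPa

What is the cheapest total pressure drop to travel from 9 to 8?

17 kPa

Enumerating some paths:
9 - 0 - 1 - 7 - 3 - 8: 8.3+1.8+2.2+8.1+0.8 = 21.2
9 - 4 - 7 - 3 - 8: 8.1+1.3+8.1+0.8 = 18.3
9 - 4 - 3 - 8: 8.1+8.3+0.8 = 17.2
9 - 4 - 5 - 3 - 8: 8.1+3.9+4.2+0.8 = 17
Cheapest is 9 - 4 - 5 - 3 - 8 at 17 kPa.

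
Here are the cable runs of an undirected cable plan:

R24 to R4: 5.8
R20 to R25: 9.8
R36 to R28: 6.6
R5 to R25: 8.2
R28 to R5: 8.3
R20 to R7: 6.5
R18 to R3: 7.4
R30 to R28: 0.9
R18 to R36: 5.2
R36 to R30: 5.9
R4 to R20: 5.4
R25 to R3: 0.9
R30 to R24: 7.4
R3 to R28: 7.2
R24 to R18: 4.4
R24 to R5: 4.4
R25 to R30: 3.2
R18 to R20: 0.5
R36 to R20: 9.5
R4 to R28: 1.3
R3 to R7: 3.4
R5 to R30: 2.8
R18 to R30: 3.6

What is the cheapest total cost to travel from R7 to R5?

10.3

Settle nodes by increasing distance from R7:
R7: 0
R3: 3.4  (via R7)
R25: 4.3  (via R3)
R20: 6.5  (via R7)
R18: 7  (via R20)
R30: 7.5  (via R25)
R28: 8.4  (via R30)
R4: 9.7  (via R28)
R5: 10.3  (via R30)
Shortest route: R7–R3–R25–R30–R5 = 10.3.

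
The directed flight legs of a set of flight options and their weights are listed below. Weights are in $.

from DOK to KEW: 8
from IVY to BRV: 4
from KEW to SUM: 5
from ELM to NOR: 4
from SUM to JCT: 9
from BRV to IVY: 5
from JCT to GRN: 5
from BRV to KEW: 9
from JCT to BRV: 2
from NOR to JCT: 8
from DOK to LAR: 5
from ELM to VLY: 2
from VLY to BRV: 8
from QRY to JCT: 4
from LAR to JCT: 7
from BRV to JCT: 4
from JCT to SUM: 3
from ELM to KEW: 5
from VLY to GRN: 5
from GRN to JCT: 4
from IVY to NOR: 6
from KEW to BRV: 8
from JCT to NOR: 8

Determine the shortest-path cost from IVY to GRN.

Running Dijkstra from IVY:
IVY: 0
BRV: 4  (via IVY)
NOR: 6  (via IVY)
JCT: 8  (via BRV)
SUM: 11  (via JCT)
GRN: 13  (via JCT)
Shortest route: IVY → BRV → JCT → GRN = $13.

$13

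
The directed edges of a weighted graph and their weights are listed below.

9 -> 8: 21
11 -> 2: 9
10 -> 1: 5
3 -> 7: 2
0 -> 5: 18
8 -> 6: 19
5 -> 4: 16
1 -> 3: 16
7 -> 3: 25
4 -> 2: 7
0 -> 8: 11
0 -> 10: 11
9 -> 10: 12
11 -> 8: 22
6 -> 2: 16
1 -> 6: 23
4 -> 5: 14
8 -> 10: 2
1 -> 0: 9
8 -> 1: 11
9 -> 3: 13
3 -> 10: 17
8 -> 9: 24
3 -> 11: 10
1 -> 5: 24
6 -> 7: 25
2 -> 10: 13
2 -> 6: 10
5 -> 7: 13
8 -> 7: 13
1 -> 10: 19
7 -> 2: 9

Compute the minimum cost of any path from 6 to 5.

Enumerating some paths:
6 - 2 - 10 - 1 - 0 - 5: 16+13+5+9+18 = 61
6 - 2 - 10 - 1 - 5: 16+13+5+24 = 58
Cheapest is 6 - 2 - 10 - 1 - 5 at 58.

58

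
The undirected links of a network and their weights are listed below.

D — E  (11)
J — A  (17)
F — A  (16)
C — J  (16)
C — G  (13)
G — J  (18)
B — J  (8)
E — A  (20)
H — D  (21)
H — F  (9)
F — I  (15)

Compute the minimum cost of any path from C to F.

Running Dijkstra from C:
C: 0
G: 13  (via C)
J: 16  (via C)
B: 24  (via J)
A: 33  (via J)
F: 49  (via A)
Shortest route: C → J → A → F = 49.

49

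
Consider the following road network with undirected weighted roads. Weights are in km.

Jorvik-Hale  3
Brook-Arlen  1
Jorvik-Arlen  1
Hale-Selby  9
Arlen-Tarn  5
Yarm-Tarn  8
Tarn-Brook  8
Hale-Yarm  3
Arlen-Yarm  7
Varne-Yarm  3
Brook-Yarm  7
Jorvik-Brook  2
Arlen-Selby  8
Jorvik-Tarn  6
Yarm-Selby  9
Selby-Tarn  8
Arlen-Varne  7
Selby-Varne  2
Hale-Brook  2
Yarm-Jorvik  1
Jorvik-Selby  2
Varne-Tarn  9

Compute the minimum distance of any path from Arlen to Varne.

Candidate routes:
Arlen–Brook–Jorvik–Yarm–Varne: 1+2+1+3 = 7
Arlen–Brook–Jorvik–Selby–Varne: 1+2+2+2 = 7
Arlen–Jorvik–Yarm–Varne: 1+1+3 = 5
The minimum is 5 km via Arlen–Jorvik–Yarm–Varne.

5 km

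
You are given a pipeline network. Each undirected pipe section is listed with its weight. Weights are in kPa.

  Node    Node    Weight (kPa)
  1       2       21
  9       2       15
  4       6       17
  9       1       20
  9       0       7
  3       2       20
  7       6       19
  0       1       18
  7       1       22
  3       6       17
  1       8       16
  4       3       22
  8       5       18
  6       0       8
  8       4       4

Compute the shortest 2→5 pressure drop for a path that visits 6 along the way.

Shortest 2→6: 2–9–0–6 = 30
Best 6 to 5: 6–4–8–5 costing 39
Total via 6: 30 + 39 = 69 kPa.

69 kPa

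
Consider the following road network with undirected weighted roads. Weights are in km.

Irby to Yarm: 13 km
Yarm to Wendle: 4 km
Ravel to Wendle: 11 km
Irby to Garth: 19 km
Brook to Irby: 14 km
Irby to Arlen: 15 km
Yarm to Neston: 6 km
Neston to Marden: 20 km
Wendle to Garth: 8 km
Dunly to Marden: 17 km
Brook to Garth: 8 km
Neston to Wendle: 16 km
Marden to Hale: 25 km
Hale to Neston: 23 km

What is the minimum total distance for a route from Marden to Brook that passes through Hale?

74 km

Shortest Marden→Hale: Marden–Hale = 25
Best Hale to Brook: Hale–Neston–Yarm–Wendle–Garth–Brook costing 49
Total via Hale: 25 + 49 = 74 km.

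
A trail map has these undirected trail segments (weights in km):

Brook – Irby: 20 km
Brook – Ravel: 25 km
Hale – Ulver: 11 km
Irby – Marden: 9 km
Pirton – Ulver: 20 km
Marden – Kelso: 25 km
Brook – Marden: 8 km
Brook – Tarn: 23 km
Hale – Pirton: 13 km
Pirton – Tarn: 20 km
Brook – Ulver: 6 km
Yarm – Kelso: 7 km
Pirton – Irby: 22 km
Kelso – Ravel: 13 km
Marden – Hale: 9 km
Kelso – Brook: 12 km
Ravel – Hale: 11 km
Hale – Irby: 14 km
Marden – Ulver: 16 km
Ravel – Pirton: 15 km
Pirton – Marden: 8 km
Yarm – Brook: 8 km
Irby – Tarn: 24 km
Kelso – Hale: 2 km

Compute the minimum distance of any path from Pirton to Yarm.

22 km

Compare a few routes:
Pirton–Marden–Brook–Yarm: 8+8+8 = 24
Pirton–Marden–Hale–Kelso–Yarm: 8+9+2+7 = 26
Pirton–Hale–Kelso–Yarm: 13+2+7 = 22
Cheapest is Pirton–Hale–Kelso–Yarm at 22 km.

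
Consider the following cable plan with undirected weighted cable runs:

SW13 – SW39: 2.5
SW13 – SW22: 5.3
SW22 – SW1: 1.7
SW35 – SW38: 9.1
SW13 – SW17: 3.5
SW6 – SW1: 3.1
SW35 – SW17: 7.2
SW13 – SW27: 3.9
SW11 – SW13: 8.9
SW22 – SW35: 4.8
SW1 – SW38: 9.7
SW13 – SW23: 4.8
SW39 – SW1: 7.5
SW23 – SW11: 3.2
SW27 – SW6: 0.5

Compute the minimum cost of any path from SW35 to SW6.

9.6

Running Dijkstra from SW35:
SW35: 0
SW22: 4.8  (via SW35)
SW1: 6.5  (via SW22)
SW17: 7.2  (via SW35)
SW38: 9.1  (via SW35)
SW6: 9.6  (via SW1)
Shortest route: SW35 → SW22 → SW1 → SW6 = 9.6.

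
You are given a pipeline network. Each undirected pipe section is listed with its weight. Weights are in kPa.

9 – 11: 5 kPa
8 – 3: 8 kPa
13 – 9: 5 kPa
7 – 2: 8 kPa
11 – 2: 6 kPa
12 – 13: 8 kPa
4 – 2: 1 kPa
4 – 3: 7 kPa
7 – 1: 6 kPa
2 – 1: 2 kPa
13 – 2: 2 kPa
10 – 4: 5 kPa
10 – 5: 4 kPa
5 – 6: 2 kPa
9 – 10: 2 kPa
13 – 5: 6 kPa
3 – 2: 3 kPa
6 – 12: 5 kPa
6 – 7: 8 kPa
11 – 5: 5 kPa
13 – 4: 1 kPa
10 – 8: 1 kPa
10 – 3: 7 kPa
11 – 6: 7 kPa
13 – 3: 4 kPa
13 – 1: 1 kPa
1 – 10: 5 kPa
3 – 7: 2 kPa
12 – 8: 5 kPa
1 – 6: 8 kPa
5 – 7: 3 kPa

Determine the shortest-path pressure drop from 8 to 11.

Shortest distances from 8:
8: 0
10: 1  (via 8)
9: 3  (via 10)
5: 5  (via 10)
12: 5  (via 8)
1: 6  (via 10)
4: 6  (via 10)
2: 7  (via 4)
6: 7  (via 5)
13: 7  (via 1)
3: 8  (via 8)
7: 8  (via 5)
11: 8  (via 9)
Shortest route: 8 → 10 → 9 → 11 = 8 kPa.

8 kPa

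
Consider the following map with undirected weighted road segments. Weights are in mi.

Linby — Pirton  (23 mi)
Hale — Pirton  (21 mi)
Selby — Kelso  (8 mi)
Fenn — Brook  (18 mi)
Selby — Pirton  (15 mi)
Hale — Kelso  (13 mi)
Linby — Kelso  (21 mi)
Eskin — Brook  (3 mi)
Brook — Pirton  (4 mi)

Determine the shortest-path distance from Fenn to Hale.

43 mi

Compare a few routes:
Fenn → Brook → Pirton → Linby → Kelso → Hale: 18+4+23+21+13 = 79
Fenn → Brook → Pirton → Selby → Kelso → Hale: 18+4+15+8+13 = 58
Fenn → Brook → Pirton → Hale: 18+4+21 = 43
Cheapest is Fenn → Brook → Pirton → Hale at 43 mi.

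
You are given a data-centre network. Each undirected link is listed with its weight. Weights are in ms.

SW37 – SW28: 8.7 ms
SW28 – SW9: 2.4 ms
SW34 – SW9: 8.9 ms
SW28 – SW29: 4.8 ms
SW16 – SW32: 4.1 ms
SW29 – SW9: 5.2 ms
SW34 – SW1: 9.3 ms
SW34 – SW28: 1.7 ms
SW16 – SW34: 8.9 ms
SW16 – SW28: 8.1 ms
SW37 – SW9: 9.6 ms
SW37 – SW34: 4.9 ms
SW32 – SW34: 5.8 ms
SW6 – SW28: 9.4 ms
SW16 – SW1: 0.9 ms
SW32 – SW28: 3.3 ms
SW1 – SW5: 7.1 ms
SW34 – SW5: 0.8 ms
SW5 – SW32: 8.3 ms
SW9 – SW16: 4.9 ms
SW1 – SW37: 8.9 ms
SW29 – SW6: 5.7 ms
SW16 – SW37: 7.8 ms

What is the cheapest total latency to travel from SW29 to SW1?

11 ms

Compare a few routes:
SW29–SW28–SW16–SW1: 4.8+8.1+0.9 = 13.8
SW29–SW9–SW16–SW1: 5.2+4.9+0.9 = 11
SW29–SW28–SW32–SW16–SW1: 4.8+3.3+4.1+0.9 = 13.1
SW29–SW28–SW9–SW16–SW1: 4.8+2.4+4.9+0.9 = 13
Cheapest is SW29–SW9–SW16–SW1 at 11 ms.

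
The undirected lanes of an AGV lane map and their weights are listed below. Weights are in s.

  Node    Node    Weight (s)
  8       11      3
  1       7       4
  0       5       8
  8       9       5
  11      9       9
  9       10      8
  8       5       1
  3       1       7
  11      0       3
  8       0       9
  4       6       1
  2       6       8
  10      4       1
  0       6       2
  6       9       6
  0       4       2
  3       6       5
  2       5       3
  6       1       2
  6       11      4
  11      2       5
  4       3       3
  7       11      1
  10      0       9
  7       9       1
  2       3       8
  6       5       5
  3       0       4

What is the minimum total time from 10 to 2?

Running Dijkstra from 10:
10: 0
4: 1  (via 10)
6: 2  (via 4)
0: 3  (via 4)
1: 4  (via 6)
3: 4  (via 4)
11: 6  (via 6)
5: 7  (via 6)
7: 7  (via 11)
8: 8  (via 5)
9: 8  (via 10)
2: 10  (via 6)
Shortest route: 10–4–6–2 = 10 s.

10 s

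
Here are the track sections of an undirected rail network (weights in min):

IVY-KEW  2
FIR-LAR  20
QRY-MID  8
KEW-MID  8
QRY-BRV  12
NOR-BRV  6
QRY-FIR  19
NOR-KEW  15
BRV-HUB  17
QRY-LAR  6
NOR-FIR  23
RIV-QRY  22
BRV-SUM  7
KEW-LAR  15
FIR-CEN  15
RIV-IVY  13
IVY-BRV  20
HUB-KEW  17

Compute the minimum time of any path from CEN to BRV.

Compare a few routes:
CEN–FIR–QRY–BRV: 15+19+12 = 46
CEN–FIR–NOR–BRV: 15+23+6 = 44
CEN–FIR–LAR–QRY–BRV: 15+20+6+12 = 53
The minimum is 44 min via CEN–FIR–NOR–BRV.

44 min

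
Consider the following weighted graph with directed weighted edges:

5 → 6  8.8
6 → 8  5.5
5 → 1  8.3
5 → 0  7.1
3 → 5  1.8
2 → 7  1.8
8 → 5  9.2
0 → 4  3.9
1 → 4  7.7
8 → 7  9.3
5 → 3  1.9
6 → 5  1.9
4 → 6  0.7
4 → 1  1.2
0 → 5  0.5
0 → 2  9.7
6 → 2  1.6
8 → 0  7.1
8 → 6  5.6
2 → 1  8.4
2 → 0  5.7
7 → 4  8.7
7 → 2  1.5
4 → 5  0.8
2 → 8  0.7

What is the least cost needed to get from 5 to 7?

12.2

Settle nodes by increasing distance from 5:
5: 0
3: 1.9  (via 5)
0: 7.1  (via 5)
1: 8.3  (via 5)
6: 8.8  (via 5)
2: 10.4  (via 6)
4: 11  (via 0)
8: 11.1  (via 2)
7: 12.2  (via 2)
Shortest route: 5 → 6 → 2 → 7 = 12.2.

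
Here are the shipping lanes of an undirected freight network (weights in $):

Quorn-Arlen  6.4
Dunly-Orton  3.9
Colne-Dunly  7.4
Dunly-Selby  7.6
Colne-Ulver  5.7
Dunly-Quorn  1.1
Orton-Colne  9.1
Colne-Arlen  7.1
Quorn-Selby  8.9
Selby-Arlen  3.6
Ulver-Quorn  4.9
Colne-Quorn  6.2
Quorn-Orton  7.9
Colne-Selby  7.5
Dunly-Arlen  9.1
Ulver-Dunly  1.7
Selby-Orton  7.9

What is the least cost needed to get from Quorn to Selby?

$8.7

Compare a few routes:
Quorn - Selby: 8.9 = 8.9
Quorn - Arlen - Selby: 6.4+3.6 = 10
Quorn - Dunly - Selby: 1.1+7.6 = 8.7
The minimum is $8.7 via Quorn - Dunly - Selby.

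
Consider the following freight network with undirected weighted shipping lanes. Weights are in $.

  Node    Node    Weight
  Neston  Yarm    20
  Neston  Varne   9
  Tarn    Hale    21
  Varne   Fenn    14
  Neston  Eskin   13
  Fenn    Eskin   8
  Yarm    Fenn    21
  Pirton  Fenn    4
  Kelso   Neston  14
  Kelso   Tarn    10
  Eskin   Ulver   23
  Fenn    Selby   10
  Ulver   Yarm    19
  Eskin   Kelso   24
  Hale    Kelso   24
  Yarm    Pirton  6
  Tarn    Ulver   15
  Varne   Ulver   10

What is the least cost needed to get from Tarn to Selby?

$49

Shortest distances from Tarn:
Tarn: 0
Kelso: 10  (via Tarn)
Ulver: 15  (via Tarn)
Hale: 21  (via Tarn)
Neston: 24  (via Kelso)
Varne: 25  (via Ulver)
Eskin: 34  (via Kelso)
Yarm: 34  (via Ulver)
Fenn: 39  (via Varne)
Pirton: 40  (via Yarm)
Selby: 49  (via Fenn)
Shortest route: Tarn–Ulver–Varne–Fenn–Selby = $49.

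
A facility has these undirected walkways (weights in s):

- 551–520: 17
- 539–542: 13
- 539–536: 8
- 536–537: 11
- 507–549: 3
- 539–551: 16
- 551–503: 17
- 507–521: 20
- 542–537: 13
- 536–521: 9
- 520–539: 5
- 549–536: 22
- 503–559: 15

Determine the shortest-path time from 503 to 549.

Running Dijkstra from 503:
503: 0
559: 15  (via 503)
551: 17  (via 503)
539: 33  (via 551)
520: 34  (via 551)
536: 41  (via 539)
542: 46  (via 539)
521: 50  (via 536)
537: 52  (via 536)
549: 63  (via 536)
Shortest route: 503 → 551 → 539 → 536 → 549 = 63 s.

63 s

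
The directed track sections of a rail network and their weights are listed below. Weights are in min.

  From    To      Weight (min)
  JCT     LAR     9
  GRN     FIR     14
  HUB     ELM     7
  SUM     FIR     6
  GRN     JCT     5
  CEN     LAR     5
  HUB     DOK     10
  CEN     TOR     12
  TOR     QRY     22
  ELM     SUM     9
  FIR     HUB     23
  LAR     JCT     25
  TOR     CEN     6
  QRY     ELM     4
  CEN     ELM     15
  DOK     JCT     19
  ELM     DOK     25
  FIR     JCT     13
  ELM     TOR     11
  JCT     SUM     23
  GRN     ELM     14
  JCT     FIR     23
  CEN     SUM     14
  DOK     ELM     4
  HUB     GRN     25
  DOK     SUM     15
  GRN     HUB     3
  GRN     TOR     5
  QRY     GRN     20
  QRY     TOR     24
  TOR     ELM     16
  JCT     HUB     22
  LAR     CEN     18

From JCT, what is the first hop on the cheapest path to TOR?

Candidate routes:
JCT → HUB → DOK → ELM → TOR: 22+10+4+11 = 47
JCT → LAR → CEN → TOR: 9+18+12 = 39
JCT → HUB → GRN → TOR: 22+25+5 = 52
JCT → HUB → ELM → TOR: 22+7+11 = 40
Cheapest is JCT → LAR → CEN → TOR at 39 min.
So from JCT the first move is to LAR.

LAR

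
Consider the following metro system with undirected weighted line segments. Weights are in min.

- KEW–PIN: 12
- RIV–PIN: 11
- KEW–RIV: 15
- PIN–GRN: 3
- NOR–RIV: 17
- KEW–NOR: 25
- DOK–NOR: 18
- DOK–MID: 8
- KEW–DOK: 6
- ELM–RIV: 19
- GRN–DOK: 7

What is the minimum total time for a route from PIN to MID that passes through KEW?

Shortest PIN→KEW: PIN → KEW = 12
Shortest KEW→MID: KEW → DOK → MID = 14
Total via KEW: 12 + 14 = 26 min.

26 min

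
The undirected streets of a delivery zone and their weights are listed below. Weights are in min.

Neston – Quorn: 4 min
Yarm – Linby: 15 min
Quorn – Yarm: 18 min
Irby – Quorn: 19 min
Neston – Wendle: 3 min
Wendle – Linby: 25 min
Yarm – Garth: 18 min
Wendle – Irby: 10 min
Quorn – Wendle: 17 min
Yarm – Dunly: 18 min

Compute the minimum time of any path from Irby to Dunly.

53 min

Candidate routes:
Irby → Wendle → Neston → Quorn → Yarm → Dunly: 10+3+4+18+18 = 53
Irby → Quorn → Yarm → Dunly: 19+18+18 = 55
The minimum is 53 min via Irby → Wendle → Neston → Quorn → Yarm → Dunly.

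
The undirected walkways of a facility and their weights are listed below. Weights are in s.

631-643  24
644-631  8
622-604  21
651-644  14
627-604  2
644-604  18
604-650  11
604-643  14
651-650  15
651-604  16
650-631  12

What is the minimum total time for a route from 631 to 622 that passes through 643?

Best 631 to 643: 631 → 643 costing 24
Shortest 643→622: 643 → 604 → 622 = 35
Total via 643: 24 + 35 = 59 s.

59 s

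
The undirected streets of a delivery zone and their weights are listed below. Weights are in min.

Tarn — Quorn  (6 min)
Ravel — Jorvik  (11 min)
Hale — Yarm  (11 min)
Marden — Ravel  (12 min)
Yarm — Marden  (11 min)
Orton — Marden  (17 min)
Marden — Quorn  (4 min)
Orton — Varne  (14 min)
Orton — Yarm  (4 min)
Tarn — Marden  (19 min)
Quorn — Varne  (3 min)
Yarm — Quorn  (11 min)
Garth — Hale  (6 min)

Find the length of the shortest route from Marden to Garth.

28 min

Enumerating some paths:
Marden–Orton–Yarm–Hale–Garth: 17+4+11+6 = 38
Marden–Quorn–Yarm–Hale–Garth: 4+11+11+6 = 32
Marden–Yarm–Hale–Garth: 11+11+6 = 28
Cheapest is Marden–Yarm–Hale–Garth at 28 min.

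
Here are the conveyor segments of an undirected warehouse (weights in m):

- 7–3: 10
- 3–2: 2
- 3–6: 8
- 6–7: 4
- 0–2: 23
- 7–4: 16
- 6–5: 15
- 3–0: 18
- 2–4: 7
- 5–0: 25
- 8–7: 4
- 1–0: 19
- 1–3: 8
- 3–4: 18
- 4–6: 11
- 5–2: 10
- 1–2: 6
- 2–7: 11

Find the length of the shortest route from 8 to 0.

Shortest distances from 8:
8: 0
7: 4  (via 8)
6: 8  (via 7)
3: 14  (via 7)
2: 15  (via 7)
4: 19  (via 6)
1: 21  (via 2)
5: 23  (via 6)
0: 32  (via 3)
Shortest route: 8–7–3–0 = 32 m.

32 m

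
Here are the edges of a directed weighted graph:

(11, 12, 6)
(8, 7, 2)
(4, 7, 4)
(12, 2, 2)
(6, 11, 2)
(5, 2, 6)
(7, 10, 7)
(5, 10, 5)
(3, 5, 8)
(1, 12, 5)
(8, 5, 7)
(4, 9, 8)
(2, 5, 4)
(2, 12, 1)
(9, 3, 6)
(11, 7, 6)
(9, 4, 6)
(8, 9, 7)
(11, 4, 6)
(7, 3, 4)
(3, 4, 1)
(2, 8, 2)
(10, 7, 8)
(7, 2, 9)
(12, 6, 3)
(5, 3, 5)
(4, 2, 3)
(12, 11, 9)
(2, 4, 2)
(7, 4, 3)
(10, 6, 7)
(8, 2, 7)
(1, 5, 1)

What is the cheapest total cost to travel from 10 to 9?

19

Compare a few routes:
10 - 7 - 3 - 4 - 9: 8+4+1+8 = 21
10 - 7 - 4 - 9: 8+3+8 = 19
Cheapest is 10 - 7 - 4 - 9 at 19.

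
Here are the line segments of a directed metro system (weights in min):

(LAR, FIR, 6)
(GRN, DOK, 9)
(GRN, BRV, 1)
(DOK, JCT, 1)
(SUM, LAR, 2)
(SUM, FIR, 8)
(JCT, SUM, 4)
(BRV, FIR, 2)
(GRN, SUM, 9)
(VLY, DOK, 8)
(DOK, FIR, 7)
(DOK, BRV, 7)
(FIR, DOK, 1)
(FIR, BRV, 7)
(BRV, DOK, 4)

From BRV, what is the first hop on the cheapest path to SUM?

FIR

Compare a few routes:
BRV - DOK - JCT - SUM: 4+1+4 = 9
BRV - FIR - DOK - JCT - SUM: 2+1+1+4 = 8
Cheapest is BRV - FIR - DOK - JCT - SUM at 8 min.
So from BRV the first move is to FIR.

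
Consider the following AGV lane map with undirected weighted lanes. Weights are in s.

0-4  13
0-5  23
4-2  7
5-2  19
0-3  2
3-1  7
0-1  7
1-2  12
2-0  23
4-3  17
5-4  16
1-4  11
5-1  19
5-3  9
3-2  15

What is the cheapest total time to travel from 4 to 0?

Enumerating some paths:
4–1–0: 11+7 = 18
4–0: 13 = 13
4–3–0: 17+2 = 19
Cheapest is 4–0 at 13 s.

13 s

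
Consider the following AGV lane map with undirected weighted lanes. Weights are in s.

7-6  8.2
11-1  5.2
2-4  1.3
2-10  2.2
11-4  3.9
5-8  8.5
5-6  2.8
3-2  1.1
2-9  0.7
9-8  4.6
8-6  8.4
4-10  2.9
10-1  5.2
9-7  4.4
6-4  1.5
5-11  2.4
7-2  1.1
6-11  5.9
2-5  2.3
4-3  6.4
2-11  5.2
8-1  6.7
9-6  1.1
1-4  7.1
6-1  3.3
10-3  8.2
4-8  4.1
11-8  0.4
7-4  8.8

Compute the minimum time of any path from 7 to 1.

6.2 s

Settle nodes by increasing distance from 7:
7: 0
2: 1.1  (via 7)
9: 1.8  (via 2)
3: 2.2  (via 2)
4: 2.4  (via 2)
6: 2.9  (via 9)
10: 3.3  (via 2)
5: 3.4  (via 2)
11: 5.8  (via 5)
1: 6.2  (via 6)
Shortest route: 7–2–9–6–1 = 6.2 s.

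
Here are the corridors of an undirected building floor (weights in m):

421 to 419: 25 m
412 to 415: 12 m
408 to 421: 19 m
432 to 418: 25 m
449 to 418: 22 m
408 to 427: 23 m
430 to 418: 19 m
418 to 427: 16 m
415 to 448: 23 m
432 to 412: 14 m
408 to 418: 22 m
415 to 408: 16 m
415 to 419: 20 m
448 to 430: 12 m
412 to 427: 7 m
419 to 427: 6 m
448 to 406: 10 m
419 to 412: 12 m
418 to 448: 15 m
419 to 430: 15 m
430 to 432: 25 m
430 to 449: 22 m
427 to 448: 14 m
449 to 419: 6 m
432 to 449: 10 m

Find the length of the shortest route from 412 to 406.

31 m

Candidate routes:
412 → 427 → 448 → 406: 7+14+10 = 31
412 → 419 → 427 → 448 → 406: 12+6+14+10 = 42
The minimum is 31 m via 412 → 427 → 448 → 406.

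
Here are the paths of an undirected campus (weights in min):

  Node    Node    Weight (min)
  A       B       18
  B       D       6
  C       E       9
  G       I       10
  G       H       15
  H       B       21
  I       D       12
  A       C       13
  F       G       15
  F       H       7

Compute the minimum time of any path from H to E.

Candidate routes:
H–F–G–I–D–B–A–C–E: 7+15+10+12+6+18+13+9 = 90
H–G–I–D–B–A–C–E: 15+10+12+6+18+13+9 = 83
H–B–A–C–E: 21+18+13+9 = 61
Cheapest is H–B–A–C–E at 61 min.

61 min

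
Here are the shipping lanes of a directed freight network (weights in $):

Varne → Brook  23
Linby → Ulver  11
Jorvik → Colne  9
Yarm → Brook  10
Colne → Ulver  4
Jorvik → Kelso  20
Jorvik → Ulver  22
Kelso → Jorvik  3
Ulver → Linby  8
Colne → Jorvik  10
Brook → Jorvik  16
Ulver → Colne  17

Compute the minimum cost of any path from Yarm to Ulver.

Running Dijkstra from Yarm:
Yarm: 0
Brook: 10  (via Yarm)
Jorvik: 26  (via Brook)
Colne: 35  (via Jorvik)
Ulver: 39  (via Colne)
Shortest route: Yarm–Brook–Jorvik–Colne–Ulver = $39.

$39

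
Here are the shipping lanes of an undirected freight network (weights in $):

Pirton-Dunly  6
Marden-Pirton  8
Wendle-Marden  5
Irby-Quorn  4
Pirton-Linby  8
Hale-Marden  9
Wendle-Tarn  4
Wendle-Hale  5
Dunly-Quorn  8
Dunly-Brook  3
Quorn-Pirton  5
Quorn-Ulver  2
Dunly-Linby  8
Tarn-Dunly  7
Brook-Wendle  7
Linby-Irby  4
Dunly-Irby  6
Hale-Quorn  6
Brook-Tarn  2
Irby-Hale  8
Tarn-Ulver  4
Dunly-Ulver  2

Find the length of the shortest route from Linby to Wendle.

$17

Compare a few routes:
Linby - Dunly - Ulver - Tarn - Wendle: 8+2+4+4 = 18
Linby - Irby - Hale - Wendle: 4+8+5 = 17
Linby - Dunly - Brook - Wendle: 8+3+7 = 18
Linby - Irby - Quorn - Ulver - Tarn - Wendle: 4+4+2+4+4 = 18
Cheapest is Linby - Irby - Hale - Wendle at $17.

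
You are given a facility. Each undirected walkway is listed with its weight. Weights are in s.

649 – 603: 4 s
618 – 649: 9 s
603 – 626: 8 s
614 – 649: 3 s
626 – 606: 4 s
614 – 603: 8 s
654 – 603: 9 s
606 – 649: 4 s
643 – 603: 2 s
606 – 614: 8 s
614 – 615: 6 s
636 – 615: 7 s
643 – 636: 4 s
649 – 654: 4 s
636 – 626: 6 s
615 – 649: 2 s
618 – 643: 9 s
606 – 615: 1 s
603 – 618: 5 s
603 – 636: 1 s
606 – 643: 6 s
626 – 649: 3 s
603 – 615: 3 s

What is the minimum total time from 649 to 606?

Running Dijkstra from 649:
649: 0
615: 2  (via 649)
626: 3  (via 649)
614: 3  (via 649)
606: 3  (via 615)
Shortest route: 649–615–606 = 3 s.

3 s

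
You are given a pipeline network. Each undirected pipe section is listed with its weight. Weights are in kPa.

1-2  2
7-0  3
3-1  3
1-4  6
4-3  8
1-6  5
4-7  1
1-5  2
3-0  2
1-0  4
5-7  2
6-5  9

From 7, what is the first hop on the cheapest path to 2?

5

Candidate routes:
7 → 0 → 1 → 2: 3+4+2 = 9
7 → 4 → 1 → 2: 1+6+2 = 9
7 → 5 → 1 → 2: 2+2+2 = 6
7 → 0 → 3 → 1 → 2: 3+2+3+2 = 10
The minimum is 6 kPa via 7 → 5 → 1 → 2.
So from 7 the first move is to 5.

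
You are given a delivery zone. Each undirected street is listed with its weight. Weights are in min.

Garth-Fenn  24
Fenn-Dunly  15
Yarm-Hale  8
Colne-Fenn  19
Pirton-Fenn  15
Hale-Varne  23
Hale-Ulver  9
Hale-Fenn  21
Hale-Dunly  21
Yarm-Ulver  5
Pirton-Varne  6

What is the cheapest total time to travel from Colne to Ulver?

Shortest distances from Colne:
Colne: 0
Fenn: 19  (via Colne)
Dunly: 34  (via Fenn)
Pirton: 34  (via Fenn)
Hale: 40  (via Fenn)
Varne: 40  (via Pirton)
Garth: 43  (via Fenn)
Yarm: 48  (via Hale)
Ulver: 49  (via Hale)
Shortest route: Colne → Fenn → Hale → Ulver = 49 min.

49 min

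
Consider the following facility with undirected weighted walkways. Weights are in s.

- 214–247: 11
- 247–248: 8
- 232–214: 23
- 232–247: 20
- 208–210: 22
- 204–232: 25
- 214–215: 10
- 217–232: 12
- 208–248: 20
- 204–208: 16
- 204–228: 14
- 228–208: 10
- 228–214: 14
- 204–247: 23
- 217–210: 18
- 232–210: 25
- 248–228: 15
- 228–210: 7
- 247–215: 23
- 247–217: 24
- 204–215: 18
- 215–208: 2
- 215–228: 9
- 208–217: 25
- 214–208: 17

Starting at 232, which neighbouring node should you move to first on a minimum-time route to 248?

247

Enumerating some paths:
232–247–248: 20+8 = 28
232–217–247–248: 12+24+8 = 44
232–214–247–248: 23+11+8 = 42
Cheapest is 232–247–248 at 28 s.
So from 232 the first move is to 247.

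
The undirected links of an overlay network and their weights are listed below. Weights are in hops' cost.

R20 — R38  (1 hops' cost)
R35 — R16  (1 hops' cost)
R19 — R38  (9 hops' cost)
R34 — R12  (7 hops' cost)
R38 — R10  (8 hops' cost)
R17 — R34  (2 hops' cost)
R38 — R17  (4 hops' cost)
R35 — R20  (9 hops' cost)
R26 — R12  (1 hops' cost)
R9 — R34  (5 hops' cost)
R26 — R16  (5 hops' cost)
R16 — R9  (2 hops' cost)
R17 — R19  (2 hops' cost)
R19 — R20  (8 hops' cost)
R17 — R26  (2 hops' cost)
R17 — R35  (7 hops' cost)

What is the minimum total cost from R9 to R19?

Enumerating some paths:
R9 → R16 → R26 → R17 → R19: 2+5+2+2 = 11
R9 → R34 → R17 → R19: 5+2+2 = 9
Cheapest is R9 → R34 → R17 → R19 at 9 hops' cost.

9 hops' cost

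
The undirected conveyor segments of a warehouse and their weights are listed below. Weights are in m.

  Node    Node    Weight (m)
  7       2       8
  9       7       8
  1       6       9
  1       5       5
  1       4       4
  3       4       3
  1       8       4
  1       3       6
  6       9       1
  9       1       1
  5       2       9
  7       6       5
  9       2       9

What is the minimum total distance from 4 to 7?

11 m

Settle nodes by increasing distance from 4:
4: 0
3: 3  (via 4)
1: 4  (via 4)
9: 5  (via 1)
6: 6  (via 9)
8: 8  (via 1)
5: 9  (via 1)
7: 11  (via 6)
Shortest route: 4–1–9–6–7 = 11 m.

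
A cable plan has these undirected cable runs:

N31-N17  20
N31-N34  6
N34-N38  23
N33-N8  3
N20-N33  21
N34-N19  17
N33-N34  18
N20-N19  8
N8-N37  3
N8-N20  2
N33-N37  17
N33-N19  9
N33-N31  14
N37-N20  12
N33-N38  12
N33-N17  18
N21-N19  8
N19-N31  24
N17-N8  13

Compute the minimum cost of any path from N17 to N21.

Compare a few routes:
N17 - N8 - N33 - N19 - N21: 13+3+9+8 = 33
N17 - N8 - N20 - N19 - N21: 13+2+8+8 = 31
Cheapest is N17 - N8 - N20 - N19 - N21 at 31.

31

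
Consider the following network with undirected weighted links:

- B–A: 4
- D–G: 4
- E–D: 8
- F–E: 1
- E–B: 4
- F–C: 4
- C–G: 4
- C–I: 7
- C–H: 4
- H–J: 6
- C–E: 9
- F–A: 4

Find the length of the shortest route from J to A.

18

Shortest distances from J:
J: 0
H: 6  (via J)
C: 10  (via H)
F: 14  (via C)
G: 14  (via C)
E: 15  (via F)
I: 17  (via C)
A: 18  (via F)
Shortest route: J → H → C → F → A = 18.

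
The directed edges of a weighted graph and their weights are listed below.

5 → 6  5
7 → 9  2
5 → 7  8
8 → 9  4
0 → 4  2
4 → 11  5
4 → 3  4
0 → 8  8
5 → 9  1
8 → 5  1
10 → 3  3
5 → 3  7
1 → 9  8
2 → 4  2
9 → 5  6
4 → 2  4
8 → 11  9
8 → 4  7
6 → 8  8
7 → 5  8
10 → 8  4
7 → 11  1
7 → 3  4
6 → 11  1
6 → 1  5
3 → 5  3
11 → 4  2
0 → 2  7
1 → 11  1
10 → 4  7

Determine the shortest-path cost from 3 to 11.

9

Shortest distances from 3:
3: 0
5: 3  (via 3)
9: 4  (via 5)
6: 8  (via 5)
11: 9  (via 6)
Shortest route: 3–5–6–11 = 9.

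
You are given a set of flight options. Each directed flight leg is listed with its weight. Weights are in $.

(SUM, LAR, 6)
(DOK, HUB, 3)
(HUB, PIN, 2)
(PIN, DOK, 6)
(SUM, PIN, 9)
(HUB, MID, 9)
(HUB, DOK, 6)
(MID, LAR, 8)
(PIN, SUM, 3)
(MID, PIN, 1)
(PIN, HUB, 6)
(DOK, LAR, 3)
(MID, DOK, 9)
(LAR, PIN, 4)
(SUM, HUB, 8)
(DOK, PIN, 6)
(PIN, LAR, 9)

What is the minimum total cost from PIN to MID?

Shortest distances from PIN:
PIN: 0
SUM: 3  (via PIN)
HUB: 6  (via PIN)
DOK: 6  (via PIN)
LAR: 9  (via PIN)
MID: 15  (via HUB)
Shortest route: PIN → HUB → MID = $15.

$15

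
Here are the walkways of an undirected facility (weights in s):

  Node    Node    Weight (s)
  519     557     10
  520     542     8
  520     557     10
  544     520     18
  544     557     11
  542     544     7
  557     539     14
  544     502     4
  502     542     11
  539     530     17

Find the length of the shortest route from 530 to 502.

Shortest distances from 530:
530: 0
539: 17  (via 530)
557: 31  (via 539)
520: 41  (via 557)
519: 41  (via 557)
544: 42  (via 557)
502: 46  (via 544)
Shortest route: 530–539–557–544–502 = 46 s.

46 s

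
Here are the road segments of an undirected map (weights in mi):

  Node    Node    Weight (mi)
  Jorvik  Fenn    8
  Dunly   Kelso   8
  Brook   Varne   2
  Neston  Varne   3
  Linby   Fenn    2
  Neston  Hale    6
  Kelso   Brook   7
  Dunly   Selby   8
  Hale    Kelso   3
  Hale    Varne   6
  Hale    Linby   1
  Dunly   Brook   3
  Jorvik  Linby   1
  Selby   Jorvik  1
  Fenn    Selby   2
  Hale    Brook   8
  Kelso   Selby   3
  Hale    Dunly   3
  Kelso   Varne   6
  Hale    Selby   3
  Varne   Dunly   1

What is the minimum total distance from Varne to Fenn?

7 mi

Compare a few routes:
Varne - Dunly - Hale - Linby - Fenn: 1+3+1+2 = 7
Varne - Dunly - Hale - Selby - Fenn: 1+3+3+2 = 9
Varne - Dunly - Hale - Linby - Jorvik - Selby - Fenn: 1+3+1+1+1+2 = 9
Varne - Hale - Linby - Fenn: 6+1+2 = 9
The minimum is 7 mi via Varne - Dunly - Hale - Linby - Fenn.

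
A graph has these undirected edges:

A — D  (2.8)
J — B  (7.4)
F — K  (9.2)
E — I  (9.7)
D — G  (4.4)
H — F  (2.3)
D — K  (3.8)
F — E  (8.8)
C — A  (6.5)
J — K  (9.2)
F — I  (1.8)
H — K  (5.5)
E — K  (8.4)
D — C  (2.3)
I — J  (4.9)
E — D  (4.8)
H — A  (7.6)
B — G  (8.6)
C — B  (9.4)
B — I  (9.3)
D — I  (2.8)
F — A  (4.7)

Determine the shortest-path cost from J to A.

10.5

Shortest distances from J:
J: 0
I: 4.9  (via J)
F: 6.7  (via I)
B: 7.4  (via J)
D: 7.7  (via I)
H: 9  (via F)
K: 9.2  (via J)
C: 10  (via D)
A: 10.5  (via D)
Shortest route: J–I–D–A = 10.5.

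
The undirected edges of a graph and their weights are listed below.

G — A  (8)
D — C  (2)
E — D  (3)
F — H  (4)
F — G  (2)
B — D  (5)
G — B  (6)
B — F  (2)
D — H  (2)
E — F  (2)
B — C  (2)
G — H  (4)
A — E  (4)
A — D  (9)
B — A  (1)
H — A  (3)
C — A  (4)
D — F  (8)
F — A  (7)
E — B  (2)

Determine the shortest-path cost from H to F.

4

Settle nodes by increasing distance from H:
H: 0
D: 2  (via H)
A: 3  (via H)
B: 4  (via A)
C: 4  (via D)
F: 4  (via H)
Shortest route: H → F = 4.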